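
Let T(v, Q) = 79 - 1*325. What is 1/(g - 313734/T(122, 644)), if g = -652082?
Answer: -41/26683073 ≈ -1.5366e-6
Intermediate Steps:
T(v, Q) = -246 (T(v, Q) = 79 - 325 = -246)
1/(g - 313734/T(122, 644)) = 1/(-652082 - 313734/(-246)) = 1/(-652082 - 313734*(-1/246)) = 1/(-652082 + 52289/41) = 1/(-26683073/41) = -41/26683073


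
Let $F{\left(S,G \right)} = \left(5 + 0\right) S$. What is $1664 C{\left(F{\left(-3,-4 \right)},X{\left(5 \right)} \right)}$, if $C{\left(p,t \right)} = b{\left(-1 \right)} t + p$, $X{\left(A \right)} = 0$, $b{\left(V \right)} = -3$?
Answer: $-24960$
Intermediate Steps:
$F{\left(S,G \right)} = 5 S$
$C{\left(p,t \right)} = p - 3 t$ ($C{\left(p,t \right)} = - 3 t + p = p - 3 t$)
$1664 C{\left(F{\left(-3,-4 \right)},X{\left(5 \right)} \right)} = 1664 \left(5 \left(-3\right) - 0\right) = 1664 \left(-15 + 0\right) = 1664 \left(-15\right) = -24960$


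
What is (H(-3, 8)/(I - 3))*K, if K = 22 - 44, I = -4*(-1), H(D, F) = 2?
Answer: -44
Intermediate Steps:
I = 4
K = -22
(H(-3, 8)/(I - 3))*K = (2/(4 - 3))*(-22) = (2/1)*(-22) = (2*1)*(-22) = 2*(-22) = -44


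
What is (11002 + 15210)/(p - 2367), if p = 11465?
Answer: 13106/4549 ≈ 2.8811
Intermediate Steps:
(11002 + 15210)/(p - 2367) = (11002 + 15210)/(11465 - 2367) = 26212/9098 = 26212*(1/9098) = 13106/4549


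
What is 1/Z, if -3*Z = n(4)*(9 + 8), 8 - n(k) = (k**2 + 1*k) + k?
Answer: 3/272 ≈ 0.011029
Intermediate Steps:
n(k) = 8 - k**2 - 2*k (n(k) = 8 - ((k**2 + 1*k) + k) = 8 - ((k**2 + k) + k) = 8 - ((k + k**2) + k) = 8 - (k**2 + 2*k) = 8 + (-k**2 - 2*k) = 8 - k**2 - 2*k)
Z = 272/3 (Z = -(8 - 1*4**2 - 2*4)*(9 + 8)/3 = -(8 - 1*16 - 8)*17/3 = -(8 - 16 - 8)*17/3 = -(-16)*17/3 = -1/3*(-272) = 272/3 ≈ 90.667)
1/Z = 1/(272/3) = 3/272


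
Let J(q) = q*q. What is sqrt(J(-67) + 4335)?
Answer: 2*sqrt(2206) ≈ 93.936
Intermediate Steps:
J(q) = q**2
sqrt(J(-67) + 4335) = sqrt((-67)**2 + 4335) = sqrt(4489 + 4335) = sqrt(8824) = 2*sqrt(2206)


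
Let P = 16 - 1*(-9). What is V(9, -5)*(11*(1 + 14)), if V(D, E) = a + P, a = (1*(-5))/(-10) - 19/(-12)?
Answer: 17875/4 ≈ 4468.8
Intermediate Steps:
P = 25 (P = 16 + 9 = 25)
a = 25/12 (a = -5*(-1/10) - 19*(-1/12) = 1/2 + 19/12 = 25/12 ≈ 2.0833)
V(D, E) = 325/12 (V(D, E) = 25/12 + 25 = 325/12)
V(9, -5)*(11*(1 + 14)) = 325*(11*(1 + 14))/12 = 325*(11*15)/12 = (325/12)*165 = 17875/4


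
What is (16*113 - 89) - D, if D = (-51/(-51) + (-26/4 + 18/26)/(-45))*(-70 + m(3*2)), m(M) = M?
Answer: 1047887/585 ≈ 1791.3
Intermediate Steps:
D = -42272/585 (D = (-51/(-51) + (-26/4 + 18/26)/(-45))*(-70 + 3*2) = (-51*(-1/51) + (-26*¼ + 18*(1/26))*(-1/45))*(-70 + 6) = (1 + (-13/2 + 9/13)*(-1/45))*(-64) = (1 - 151/26*(-1/45))*(-64) = (1 + 151/1170)*(-64) = (1321/1170)*(-64) = -42272/585 ≈ -72.260)
(16*113 - 89) - D = (16*113 - 89) - 1*(-42272/585) = (1808 - 89) + 42272/585 = 1719 + 42272/585 = 1047887/585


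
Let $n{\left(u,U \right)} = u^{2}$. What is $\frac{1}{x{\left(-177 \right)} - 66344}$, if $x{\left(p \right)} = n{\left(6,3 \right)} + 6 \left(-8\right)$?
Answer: $- \frac{1}{66356} \approx -1.507 \cdot 10^{-5}$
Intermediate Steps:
$x{\left(p \right)} = -12$ ($x{\left(p \right)} = 6^{2} + 6 \left(-8\right) = 36 - 48 = -12$)
$\frac{1}{x{\left(-177 \right)} - 66344} = \frac{1}{-12 - 66344} = \frac{1}{-66356} = - \frac{1}{66356}$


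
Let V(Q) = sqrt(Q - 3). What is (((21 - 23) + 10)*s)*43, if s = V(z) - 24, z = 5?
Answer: -8256 + 344*sqrt(2) ≈ -7769.5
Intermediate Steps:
V(Q) = sqrt(-3 + Q)
s = -24 + sqrt(2) (s = sqrt(-3 + 5) - 24 = sqrt(2) - 24 = -24 + sqrt(2) ≈ -22.586)
(((21 - 23) + 10)*s)*43 = (((21 - 23) + 10)*(-24 + sqrt(2)))*43 = ((-2 + 10)*(-24 + sqrt(2)))*43 = (8*(-24 + sqrt(2)))*43 = (-192 + 8*sqrt(2))*43 = -8256 + 344*sqrt(2)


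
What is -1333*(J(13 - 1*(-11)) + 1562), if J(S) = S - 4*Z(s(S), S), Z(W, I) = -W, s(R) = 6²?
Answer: -2306090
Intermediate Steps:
s(R) = 36
J(S) = 144 + S (J(S) = S - (-4)*36 = S - 4*(-36) = S + 144 = 144 + S)
-1333*(J(13 - 1*(-11)) + 1562) = -1333*((144 + (13 - 1*(-11))) + 1562) = -1333*((144 + (13 + 11)) + 1562) = -1333*((144 + 24) + 1562) = -1333*(168 + 1562) = -1333*1730 = -2306090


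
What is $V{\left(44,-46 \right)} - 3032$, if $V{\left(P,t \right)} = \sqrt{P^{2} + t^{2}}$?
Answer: $-3032 + 2 \sqrt{1013} \approx -2968.3$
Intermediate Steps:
$V{\left(44,-46 \right)} - 3032 = \sqrt{44^{2} + \left(-46\right)^{2}} - 3032 = \sqrt{1936 + 2116} - 3032 = \sqrt{4052} - 3032 = 2 \sqrt{1013} - 3032 = -3032 + 2 \sqrt{1013}$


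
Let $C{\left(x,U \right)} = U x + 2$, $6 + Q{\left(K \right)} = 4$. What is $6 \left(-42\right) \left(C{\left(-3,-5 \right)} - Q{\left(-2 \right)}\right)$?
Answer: $-4788$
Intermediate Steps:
$Q{\left(K \right)} = -2$ ($Q{\left(K \right)} = -6 + 4 = -2$)
$C{\left(x,U \right)} = 2 + U x$
$6 \left(-42\right) \left(C{\left(-3,-5 \right)} - Q{\left(-2 \right)}\right) = 6 \left(-42\right) \left(\left(2 - -15\right) - -2\right) = - 252 \left(\left(2 + 15\right) + 2\right) = - 252 \left(17 + 2\right) = \left(-252\right) 19 = -4788$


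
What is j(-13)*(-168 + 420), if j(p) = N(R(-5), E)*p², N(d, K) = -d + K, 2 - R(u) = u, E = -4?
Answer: -468468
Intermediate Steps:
R(u) = 2 - u
N(d, K) = K - d
j(p) = -11*p² (j(p) = (-4 - (2 - 1*(-5)))*p² = (-4 - (2 + 5))*p² = (-4 - 1*7)*p² = (-4 - 7)*p² = -11*p²)
j(-13)*(-168 + 420) = (-11*(-13)²)*(-168 + 420) = -11*169*252 = -1859*252 = -468468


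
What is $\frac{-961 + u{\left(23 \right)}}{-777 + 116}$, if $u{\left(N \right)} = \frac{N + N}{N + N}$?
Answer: $\frac{960}{661} \approx 1.4523$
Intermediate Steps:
$u{\left(N \right)} = 1$ ($u{\left(N \right)} = \frac{2 N}{2 N} = 2 N \frac{1}{2 N} = 1$)
$\frac{-961 + u{\left(23 \right)}}{-777 + 116} = \frac{-961 + 1}{-777 + 116} = - \frac{960}{-661} = \left(-960\right) \left(- \frac{1}{661}\right) = \frac{960}{661}$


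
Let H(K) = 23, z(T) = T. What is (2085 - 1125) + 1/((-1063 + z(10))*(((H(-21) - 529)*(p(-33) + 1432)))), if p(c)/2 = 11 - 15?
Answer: 728383518721/758732832 ≈ 960.00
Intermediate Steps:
p(c) = -8 (p(c) = 2*(11 - 15) = 2*(-4) = -8)
(2085 - 1125) + 1/((-1063 + z(10))*(((H(-21) - 529)*(p(-33) + 1432)))) = (2085 - 1125) + 1/((-1063 + 10)*(((23 - 529)*(-8 + 1432)))) = 960 + 1/((-1053)*((-506*1424))) = 960 - 1/1053/(-720544) = 960 - 1/1053*(-1/720544) = 960 + 1/758732832 = 728383518721/758732832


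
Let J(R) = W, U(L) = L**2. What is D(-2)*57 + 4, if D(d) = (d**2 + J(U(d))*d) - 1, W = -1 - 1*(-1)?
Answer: 175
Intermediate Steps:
W = 0 (W = -1 + 1 = 0)
J(R) = 0
D(d) = -1 + d**2 (D(d) = (d**2 + 0*d) - 1 = (d**2 + 0) - 1 = d**2 - 1 = -1 + d**2)
D(-2)*57 + 4 = (-1 + (-2)**2)*57 + 4 = (-1 + 4)*57 + 4 = 3*57 + 4 = 171 + 4 = 175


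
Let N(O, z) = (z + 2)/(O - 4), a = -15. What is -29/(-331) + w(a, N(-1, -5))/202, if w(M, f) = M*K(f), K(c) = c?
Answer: 2879/66862 ≈ 0.043059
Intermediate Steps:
N(O, z) = (2 + z)/(-4 + O)
w(M, f) = M*f
-29/(-331) + w(a, N(-1, -5))/202 = -29/(-331) - 15*(2 - 5)/(-4 - 1)/202 = -29*(-1/331) - 15*(-3)/(-5)*(1/202) = 29/331 - (-3)*(-3)*(1/202) = 29/331 - 15*⅗*(1/202) = 29/331 - 9*1/202 = 29/331 - 9/202 = 2879/66862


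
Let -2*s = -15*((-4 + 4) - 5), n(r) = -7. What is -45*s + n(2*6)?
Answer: 3361/2 ≈ 1680.5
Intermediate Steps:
s = -75/2 (s = -(-15)*((-4 + 4) - 5)/2 = -(-15)*(0 - 5)/2 = -(-15)*(-5)/2 = -½*75 = -75/2 ≈ -37.500)
-45*s + n(2*6) = -45*(-75/2) - 7 = 3375/2 - 7 = 3361/2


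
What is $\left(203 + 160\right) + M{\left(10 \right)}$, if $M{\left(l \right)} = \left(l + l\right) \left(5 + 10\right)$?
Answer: $663$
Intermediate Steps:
$M{\left(l \right)} = 30 l$ ($M{\left(l \right)} = 2 l 15 = 30 l$)
$\left(203 + 160\right) + M{\left(10 \right)} = \left(203 + 160\right) + 30 \cdot 10 = 363 + 300 = 663$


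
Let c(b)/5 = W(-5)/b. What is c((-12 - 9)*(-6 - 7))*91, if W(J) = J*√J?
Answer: -25*I*√5/3 ≈ -18.634*I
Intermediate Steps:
W(J) = J^(3/2)
c(b) = -25*I*√5/b (c(b) = 5*((-5)^(3/2)/b) = 5*((-5*I*√5)/b) = 5*(-5*I*√5/b) = -25*I*√5/b)
c((-12 - 9)*(-6 - 7))*91 = -25*I*√5/((-12 - 9)*(-6 - 7))*91 = -25*I*√5/((-21*(-13)))*91 = -25*I*√5/273*91 = -25*I*√5/3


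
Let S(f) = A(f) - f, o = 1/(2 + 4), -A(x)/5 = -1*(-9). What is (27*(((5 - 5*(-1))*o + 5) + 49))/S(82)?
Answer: -1503/127 ≈ -11.835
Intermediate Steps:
A(x) = -45 (A(x) = -(-5)*(-9) = -5*9 = -45)
o = ⅙ (o = 1/6 = ⅙ ≈ 0.16667)
S(f) = -45 - f
(27*(((5 - 5*(-1))*o + 5) + 49))/S(82) = (27*(((5 - 5*(-1))*(⅙) + 5) + 49))/(-45 - 1*82) = (27*(((5 + 5)*(⅙) + 5) + 49))/(-45 - 82) = (27*((10*(⅙) + 5) + 49))/(-127) = (27*((5/3 + 5) + 49))*(-1/127) = (27*(20/3 + 49))*(-1/127) = (27*(167/3))*(-1/127) = 1503*(-1/127) = -1503/127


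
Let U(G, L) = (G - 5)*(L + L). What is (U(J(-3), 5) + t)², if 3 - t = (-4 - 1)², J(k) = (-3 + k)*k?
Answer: 11664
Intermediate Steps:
J(k) = k*(-3 + k)
U(G, L) = 2*L*(-5 + G) (U(G, L) = (-5 + G)*(2*L) = 2*L*(-5 + G))
t = -22 (t = 3 - (-4 - 1)² = 3 - 1*(-5)² = 3 - 1*25 = 3 - 25 = -22)
(U(J(-3), 5) + t)² = (2*5*(-5 - 3*(-3 - 3)) - 22)² = (2*5*(-5 - 3*(-6)) - 22)² = (2*5*(-5 + 18) - 22)² = (2*5*13 - 22)² = (130 - 22)² = 108² = 11664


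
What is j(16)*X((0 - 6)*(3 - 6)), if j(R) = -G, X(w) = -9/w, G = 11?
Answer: 11/2 ≈ 5.5000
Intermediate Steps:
j(R) = -11 (j(R) = -1*11 = -11)
j(16)*X((0 - 6)*(3 - 6)) = -(-99)/((0 - 6)*(3 - 6)) = -(-99)/((-6*(-3))) = -(-99)/18 = -11*(-1/2) = 11/2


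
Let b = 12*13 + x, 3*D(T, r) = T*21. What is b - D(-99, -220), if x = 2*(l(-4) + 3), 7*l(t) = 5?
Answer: 5995/7 ≈ 856.43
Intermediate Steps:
l(t) = 5/7 (l(t) = (⅐)*5 = 5/7)
D(T, r) = 7*T (D(T, r) = (T*21)/3 = (21*T)/3 = 7*T)
x = 52/7 (x = 2*(5/7 + 3) = 2*(26/7) = 52/7 ≈ 7.4286)
b = 1144/7 (b = 12*13 + 52/7 = 156 + 52/7 = 1144/7 ≈ 163.43)
b - D(-99, -220) = 1144/7 - 7*(-99) = 1144/7 - 1*(-693) = 1144/7 + 693 = 5995/7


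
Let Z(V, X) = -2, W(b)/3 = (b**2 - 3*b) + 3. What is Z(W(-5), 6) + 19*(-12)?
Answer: -230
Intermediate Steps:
W(b) = 9 - 9*b + 3*b**2 (W(b) = 3*((b**2 - 3*b) + 3) = 3*(3 + b**2 - 3*b) = 9 - 9*b + 3*b**2)
Z(W(-5), 6) + 19*(-12) = -2 + 19*(-12) = -2 - 228 = -230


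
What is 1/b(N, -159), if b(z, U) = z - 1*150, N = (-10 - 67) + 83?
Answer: -1/144 ≈ -0.0069444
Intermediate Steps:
N = 6 (N = -77 + 83 = 6)
b(z, U) = -150 + z (b(z, U) = z - 150 = -150 + z)
1/b(N, -159) = 1/(-150 + 6) = 1/(-144) = -1/144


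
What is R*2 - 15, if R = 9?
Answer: 3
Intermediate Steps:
R*2 - 15 = 9*2 - 15 = 18 - 15 = 3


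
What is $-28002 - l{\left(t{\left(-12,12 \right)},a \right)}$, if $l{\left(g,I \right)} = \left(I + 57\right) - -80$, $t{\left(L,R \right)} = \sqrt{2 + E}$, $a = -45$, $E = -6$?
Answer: $-28094$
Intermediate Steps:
$t{\left(L,R \right)} = 2 i$ ($t{\left(L,R \right)} = \sqrt{2 - 6} = \sqrt{-4} = 2 i$)
$l{\left(g,I \right)} = 137 + I$ ($l{\left(g,I \right)} = \left(57 + I\right) + 80 = 137 + I$)
$-28002 - l{\left(t{\left(-12,12 \right)},a \right)} = -28002 - \left(137 - 45\right) = -28002 - 92 = -28094$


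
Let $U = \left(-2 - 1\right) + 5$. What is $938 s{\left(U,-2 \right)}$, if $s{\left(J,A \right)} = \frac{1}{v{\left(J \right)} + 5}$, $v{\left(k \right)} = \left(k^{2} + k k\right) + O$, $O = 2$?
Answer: $\frac{938}{15} \approx 62.533$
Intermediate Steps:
$U = 2$ ($U = -3 + 5 = 2$)
$v{\left(k \right)} = 2 + 2 k^{2}$ ($v{\left(k \right)} = \left(k^{2} + k k\right) + 2 = \left(k^{2} + k^{2}\right) + 2 = 2 k^{2} + 2 = 2 + 2 k^{2}$)
$s{\left(J,A \right)} = \frac{1}{7 + 2 J^{2}}$ ($s{\left(J,A \right)} = \frac{1}{\left(2 + 2 J^{2}\right) + 5} = \frac{1}{7 + 2 J^{2}}$)
$938 s{\left(U,-2 \right)} = \frac{938}{7 + 2 \cdot 2^{2}} = \frac{938}{7 + 2 \cdot 4} = \frac{938}{7 + 8} = \frac{938}{15}$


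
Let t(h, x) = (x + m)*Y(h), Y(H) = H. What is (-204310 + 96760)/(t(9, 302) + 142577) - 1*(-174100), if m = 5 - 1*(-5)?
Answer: 5062284190/29077 ≈ 1.7410e+5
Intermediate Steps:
m = 10 (m = 5 + 5 = 10)
t(h, x) = h*(10 + x) (t(h, x) = (x + 10)*h = (10 + x)*h = h*(10 + x))
(-204310 + 96760)/(t(9, 302) + 142577) - 1*(-174100) = (-204310 + 96760)/(9*(10 + 302) + 142577) - 1*(-174100) = -107550/(9*312 + 142577) + 174100 = -107550/(2808 + 142577) + 174100 = -107550/145385 + 174100 = -107550*1/145385 + 174100 = -21510/29077 + 174100 = 5062284190/29077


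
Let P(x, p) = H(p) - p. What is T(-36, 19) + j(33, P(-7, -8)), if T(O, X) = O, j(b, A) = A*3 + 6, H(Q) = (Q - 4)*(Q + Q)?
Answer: 570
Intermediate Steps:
H(Q) = 2*Q*(-4 + Q) (H(Q) = (-4 + Q)*(2*Q) = 2*Q*(-4 + Q))
P(x, p) = -p + 2*p*(-4 + p) (P(x, p) = 2*p*(-4 + p) - p = -p + 2*p*(-4 + p))
j(b, A) = 6 + 3*A (j(b, A) = 3*A + 6 = 6 + 3*A)
T(-36, 19) + j(33, P(-7, -8)) = -36 + (6 + 3*(-8*(-9 + 2*(-8)))) = -36 + (6 + 3*(-8*(-9 - 16))) = -36 + (6 + 3*(-8*(-25))) = -36 + (6 + 3*200) = -36 + (6 + 600) = -36 + 606 = 570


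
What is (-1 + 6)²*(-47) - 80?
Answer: -1255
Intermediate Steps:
(-1 + 6)²*(-47) - 80 = 5²*(-47) - 80 = 25*(-47) - 80 = -1175 - 80 = -1255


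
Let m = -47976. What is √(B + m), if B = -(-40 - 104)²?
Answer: 2*I*√17178 ≈ 262.13*I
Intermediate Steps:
B = -20736 (B = -1*(-144)² = -1*20736 = -20736)
√(B + m) = √(-20736 - 47976) = √(-68712) = 2*I*√17178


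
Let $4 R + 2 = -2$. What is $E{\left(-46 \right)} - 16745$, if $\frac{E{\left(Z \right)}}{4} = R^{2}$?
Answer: $-16741$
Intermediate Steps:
$R = -1$ ($R = - \frac{1}{2} + \frac{1}{4} \left(-2\right) = - \frac{1}{2} - \frac{1}{2} = -1$)
$E{\left(Z \right)} = 4$ ($E{\left(Z \right)} = 4 \left(-1\right)^{2} = 4 \cdot 1 = 4$)
$E{\left(-46 \right)} - 16745 = 4 - 16745 = -16741$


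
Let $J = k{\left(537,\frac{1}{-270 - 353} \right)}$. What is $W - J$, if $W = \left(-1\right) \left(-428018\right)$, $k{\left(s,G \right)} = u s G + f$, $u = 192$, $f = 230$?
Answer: $\frac{266615028}{623} \approx 4.2795 \cdot 10^{5}$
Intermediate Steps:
$k{\left(s,G \right)} = 230 + 192 G s$ ($k{\left(s,G \right)} = 192 s G + 230 = 192 G s + 230 = 230 + 192 G s$)
$J = \frac{40186}{623}$ ($J = 230 + 192 \frac{1}{-270 - 353} \cdot 537 = 230 + 192 \frac{1}{-623} \cdot 537 = 230 + 192 \left(- \frac{1}{623}\right) 537 = 230 - \frac{103104}{623} = \frac{40186}{623} \approx 64.504$)
$W = 428018$
$W - J = 428018 - \frac{40186}{623} = \frac{266615028}{623}$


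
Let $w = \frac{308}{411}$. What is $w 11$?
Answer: $\frac{3388}{411} \approx 8.2433$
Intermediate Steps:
$w = \frac{308}{411}$ ($w = 308 \cdot \frac{1}{411} = \frac{308}{411} \approx 0.74939$)
$w 11 = \frac{308}{411} \cdot 11 = \frac{3388}{411}$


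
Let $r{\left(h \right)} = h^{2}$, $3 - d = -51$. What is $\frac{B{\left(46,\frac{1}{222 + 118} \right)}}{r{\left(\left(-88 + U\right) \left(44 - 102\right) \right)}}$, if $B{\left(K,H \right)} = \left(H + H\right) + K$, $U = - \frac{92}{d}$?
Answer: $\frac{5701509}{3354696117920} \approx 1.6996 \cdot 10^{-6}$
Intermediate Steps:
$d = 54$ ($d = 3 - -51 = 3 + 51 = 54$)
$U = - \frac{46}{27}$ ($U = - \frac{92}{54} = \left(-92\right) \frac{1}{54} = - \frac{46}{27} \approx -1.7037$)
$B{\left(K,H \right)} = K + 2 H$ ($B{\left(K,H \right)} = 2 H + K = K + 2 H$)
$\frac{B{\left(46,\frac{1}{222 + 118} \right)}}{r{\left(\left(-88 + U\right) \left(44 - 102\right) \right)}} = \frac{46 + \frac{2}{222 + 118}}{\left(\left(-88 - \frac{46}{27}\right) \left(44 - 102\right)\right)^{2}} = \frac{46 + \frac{2}{340}}{\left(\left(- \frac{2422}{27}\right) \left(-58\right)\right)^{2}} = \frac{46 + 2 \cdot \frac{1}{340}}{\left(\frac{140476}{27}\right)^{2}} = \frac{46 + \frac{1}{170}}{\frac{19733506576}{729}} = \frac{7821}{170} \cdot \frac{729}{19733506576} = \frac{5701509}{3354696117920}$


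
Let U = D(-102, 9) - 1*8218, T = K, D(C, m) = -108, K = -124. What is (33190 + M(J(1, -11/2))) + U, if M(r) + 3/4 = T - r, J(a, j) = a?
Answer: 98953/4 ≈ 24738.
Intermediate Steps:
T = -124
M(r) = -499/4 - r (M(r) = -¾ + (-124 - r) = -499/4 - r)
U = -8326 (U = -108 - 1*8218 = -108 - 8218 = -8326)
(33190 + M(J(1, -11/2))) + U = (33190 + (-499/4 - 1*1)) - 8326 = (33190 + (-499/4 - 1)) - 8326 = (33190 - 503/4) - 8326 = 132257/4 - 8326 = 98953/4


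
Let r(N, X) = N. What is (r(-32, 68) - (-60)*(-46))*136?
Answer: -379712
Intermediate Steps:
(r(-32, 68) - (-60)*(-46))*136 = (-32 - (-60)*(-46))*136 = (-32 - 1*2760)*136 = (-32 - 2760)*136 = -2792*136 = -379712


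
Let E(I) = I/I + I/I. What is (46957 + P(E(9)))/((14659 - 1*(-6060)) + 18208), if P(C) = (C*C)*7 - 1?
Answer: 6712/5561 ≈ 1.2070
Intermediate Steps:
E(I) = 2 (E(I) = 1 + 1 = 2)
P(C) = -1 + 7*C² (P(C) = C²*7 - 1 = 7*C² - 1 = -1 + 7*C²)
(46957 + P(E(9)))/((14659 - 1*(-6060)) + 18208) = (46957 + (-1 + 7*2²))/((14659 - 1*(-6060)) + 18208) = (46957 + (-1 + 7*4))/((14659 + 6060) + 18208) = (46957 + (-1 + 28))/(20719 + 18208) = (46957 + 27)/38927 = 46984*(1/38927) = 6712/5561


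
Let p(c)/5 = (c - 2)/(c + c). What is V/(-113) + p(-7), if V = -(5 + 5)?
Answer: 5225/1582 ≈ 3.3028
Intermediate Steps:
p(c) = 5*(-2 + c)/(2*c) (p(c) = 5*((c - 2)/(c + c)) = 5*((-2 + c)/((2*c))) = 5*((-2 + c)*(1/(2*c))) = 5*((-2 + c)/(2*c)) = 5*(-2 + c)/(2*c))
V = -10 (V = -1*10 = -10)
V/(-113) + p(-7) = -10/(-113) + (5/2 - 5/(-7)) = -1/113*(-10) + (5/2 - 5*(-⅐)) = 10/113 + (5/2 + 5/7) = 10/113 + 45/14 = 5225/1582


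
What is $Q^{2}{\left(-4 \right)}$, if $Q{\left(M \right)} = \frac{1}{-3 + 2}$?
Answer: $1$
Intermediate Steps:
$Q{\left(M \right)} = -1$ ($Q{\left(M \right)} = \frac{1}{-1} = -1$)
$Q^{2}{\left(-4 \right)} = \left(-1\right)^{2} = 1$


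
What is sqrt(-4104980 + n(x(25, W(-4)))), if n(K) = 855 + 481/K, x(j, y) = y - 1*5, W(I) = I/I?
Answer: 3*I*sqrt(1824109)/2 ≈ 2025.9*I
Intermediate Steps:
W(I) = 1
x(j, y) = -5 + y (x(j, y) = y - 5 = -5 + y)
sqrt(-4104980 + n(x(25, W(-4)))) = sqrt(-4104980 + (855 + 481/(-5 + 1))) = sqrt(-4104980 + (855 + 481/(-4))) = sqrt(-4104980 + (855 + 481*(-1/4))) = sqrt(-4104980 + (855 - 481/4)) = sqrt(-4104980 + 2939/4) = sqrt(-16416981/4) = 3*I*sqrt(1824109)/2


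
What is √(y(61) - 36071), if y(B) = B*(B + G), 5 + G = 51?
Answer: 2*I*√7386 ≈ 171.88*I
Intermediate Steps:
G = 46 (G = -5 + 51 = 46)
y(B) = B*(46 + B) (y(B) = B*(B + 46) = B*(46 + B))
√(y(61) - 36071) = √(61*(46 + 61) - 36071) = √(61*107 - 36071) = √(6527 - 36071) = √(-29544) = 2*I*√7386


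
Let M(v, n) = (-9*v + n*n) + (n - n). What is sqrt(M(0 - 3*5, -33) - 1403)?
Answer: I*sqrt(179) ≈ 13.379*I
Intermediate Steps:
M(v, n) = n**2 - 9*v (M(v, n) = (-9*v + n**2) + 0 = (n**2 - 9*v) + 0 = n**2 - 9*v)
sqrt(M(0 - 3*5, -33) - 1403) = sqrt(((-33)**2 - 9*(0 - 3*5)) - 1403) = sqrt((1089 - 9*(0 - 15)) - 1403) = sqrt((1089 - 9*(-15)) - 1403) = sqrt((1089 + 135) - 1403) = sqrt(1224 - 1403) = sqrt(-179) = I*sqrt(179)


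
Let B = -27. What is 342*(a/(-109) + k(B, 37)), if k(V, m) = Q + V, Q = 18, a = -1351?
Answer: 126540/109 ≈ 1160.9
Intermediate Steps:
k(V, m) = 18 + V
342*(a/(-109) + k(B, 37)) = 342*(-1351/(-109) + (18 - 27)) = 342*(-1351*(-1/109) - 9) = 342*(1351/109 - 9) = 342*(370/109) = 126540/109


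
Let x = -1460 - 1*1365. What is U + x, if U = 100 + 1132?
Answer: -1593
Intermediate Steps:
U = 1232
x = -2825 (x = -1460 - 1365 = -2825)
U + x = 1232 - 2825 = -1593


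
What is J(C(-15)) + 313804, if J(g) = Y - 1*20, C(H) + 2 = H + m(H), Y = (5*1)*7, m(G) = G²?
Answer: 313819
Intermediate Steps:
Y = 35 (Y = 5*7 = 35)
C(H) = -2 + H + H² (C(H) = -2 + (H + H²) = -2 + H + H²)
J(g) = 15 (J(g) = 35 - 1*20 = 35 - 20 = 15)
J(C(-15)) + 313804 = 15 + 313804 = 313819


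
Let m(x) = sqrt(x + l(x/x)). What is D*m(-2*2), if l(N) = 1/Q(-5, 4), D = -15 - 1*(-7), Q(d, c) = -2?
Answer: -12*I*sqrt(2) ≈ -16.971*I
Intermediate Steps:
D = -8 (D = -15 + 7 = -8)
l(N) = -1/2 (l(N) = 1/(-2) = -1/2)
m(x) = sqrt(-1/2 + x) (m(x) = sqrt(x - 1/2) = sqrt(-1/2 + x))
D*m(-2*2) = -4*sqrt(-2 + 4*(-2*2)) = -4*sqrt(-2 + 4*(-4)) = -4*sqrt(-2 - 16) = -4*sqrt(-18) = -4*3*I*sqrt(2) = -12*I*sqrt(2)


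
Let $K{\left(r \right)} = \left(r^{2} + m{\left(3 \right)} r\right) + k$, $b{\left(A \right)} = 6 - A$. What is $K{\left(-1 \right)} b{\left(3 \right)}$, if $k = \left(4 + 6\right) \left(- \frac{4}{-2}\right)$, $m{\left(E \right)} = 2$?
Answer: $57$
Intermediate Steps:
$k = 20$ ($k = 10 \left(\left(-4\right) \left(- \frac{1}{2}\right)\right) = 10 \cdot 2 = 20$)
$K{\left(r \right)} = 20 + r^{2} + 2 r$ ($K{\left(r \right)} = \left(r^{2} + 2 r\right) + 20 = 20 + r^{2} + 2 r$)
$K{\left(-1 \right)} b{\left(3 \right)} = \left(20 + \left(-1\right)^{2} + 2 \left(-1\right)\right) \left(6 - 3\right) = \left(20 + 1 - 2\right) \left(6 - 3\right) = 19 \cdot 3 = 57$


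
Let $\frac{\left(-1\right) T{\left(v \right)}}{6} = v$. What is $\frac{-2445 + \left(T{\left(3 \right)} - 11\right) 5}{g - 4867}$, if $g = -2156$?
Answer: $\frac{2590}{7023} \approx 0.36879$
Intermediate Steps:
$T{\left(v \right)} = - 6 v$
$\frac{-2445 + \left(T{\left(3 \right)} - 11\right) 5}{g - 4867} = \frac{-2445 + \left(\left(-6\right) 3 - 11\right) 5}{-2156 - 4867} = \frac{-2445 + \left(-18 - 11\right) 5}{-7023} = \left(-2445 - 145\right) \left(- \frac{1}{7023}\right) = \left(-2590\right) \left(- \frac{1}{7023}\right) = \frac{2590}{7023}$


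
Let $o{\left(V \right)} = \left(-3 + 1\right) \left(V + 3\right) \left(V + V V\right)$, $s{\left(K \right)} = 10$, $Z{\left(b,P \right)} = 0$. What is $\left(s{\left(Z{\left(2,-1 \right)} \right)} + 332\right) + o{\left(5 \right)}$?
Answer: $-138$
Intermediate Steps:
$o{\left(V \right)} = \left(-6 - 2 V\right) \left(V + V^{2}\right)$ ($o{\left(V \right)} = - 2 \left(3 + V\right) \left(V + V^{2}\right) = \left(-6 - 2 V\right) \left(V + V^{2}\right)$)
$\left(s{\left(Z{\left(2,-1 \right)} \right)} + 332\right) + o{\left(5 \right)} = \left(10 + 332\right) - 10 \left(3 + 5^{2} + 4 \cdot 5\right) = 342 - 10 \left(3 + 25 + 20\right) = 342 - 10 \cdot 48 = 342 - 480 = -138$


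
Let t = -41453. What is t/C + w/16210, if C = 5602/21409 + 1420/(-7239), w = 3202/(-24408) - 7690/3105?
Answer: -14615510170220341429931/23096110867168680 ≈ -6.3281e+5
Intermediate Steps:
w = -731999/280692 (w = 3202*(-1/24408) - 7690*1/3105 = -1601/12204 - 1538/621 = -731999/280692 ≈ -2.6078)
C = 10152098/154979751 (C = 5602*(1/21409) + 1420*(-1/7239) = 5602/21409 - 1420/7239 = 10152098/154979751 ≈ 0.065506)
t/C + w/16210 = -41453/10152098/154979751 - 731999/280692/16210 = -41453*154979751/10152098 - 731999/280692*1/16210 = -6424375618203/10152098 - 731999/4550017320 = -14615510170220341429931/23096110867168680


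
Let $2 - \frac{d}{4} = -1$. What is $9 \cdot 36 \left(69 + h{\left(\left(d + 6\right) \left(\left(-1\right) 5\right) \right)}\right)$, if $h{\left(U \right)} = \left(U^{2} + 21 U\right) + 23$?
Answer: $2041848$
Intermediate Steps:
$d = 12$ ($d = 8 - -4 = 8 + 4 = 12$)
$h{\left(U \right)} = 23 + U^{2} + 21 U$
$9 \cdot 36 \left(69 + h{\left(\left(d + 6\right) \left(\left(-1\right) 5\right) \right)}\right) = 9 \cdot 36 \left(69 + \left(23 + \left(\left(12 + 6\right) \left(\left(-1\right) 5\right)\right)^{2} + 21 \left(12 + 6\right) \left(\left(-1\right) 5\right)\right)\right) = 324 \left(69 + \left(23 + \left(18 \left(-5\right)\right)^{2} + 21 \cdot 18 \left(-5\right)\right)\right) = 324 \left(69 + \left(23 + \left(-90\right)^{2} + 21 \left(-90\right)\right)\right) = 324 \left(69 + \left(23 + 8100 - 1890\right)\right) = 324 \left(69 + 6233\right) = 324 \cdot 6302 = 2041848$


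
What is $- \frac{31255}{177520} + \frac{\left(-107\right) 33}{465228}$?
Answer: $- \frac{36113153}{196636368} \approx -0.18365$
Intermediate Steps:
$- \frac{31255}{177520} + \frac{\left(-107\right) 33}{465228} = \left(-31255\right) \frac{1}{177520} - \frac{1177}{155076} = - \frac{893}{5072} - \frac{1177}{155076} = - \frac{36113153}{196636368}$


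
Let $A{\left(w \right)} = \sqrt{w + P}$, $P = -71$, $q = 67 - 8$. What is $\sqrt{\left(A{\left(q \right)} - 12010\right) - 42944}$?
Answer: $\sqrt{-54954 + 2 i \sqrt{3}} \approx 0.0074 + 234.42 i$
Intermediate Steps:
$q = 59$ ($q = 67 - 8 = 59$)
$A{\left(w \right)} = \sqrt{-71 + w}$ ($A{\left(w \right)} = \sqrt{w - 71} = \sqrt{-71 + w}$)
$\sqrt{\left(A{\left(q \right)} - 12010\right) - 42944} = \sqrt{\left(\sqrt{-71 + 59} - 12010\right) - 42944} = \sqrt{\left(\sqrt{-12} - 12010\right) - 42944} = \sqrt{\left(2 i \sqrt{3} - 12010\right) - 42944} = \sqrt{\left(-12010 + 2 i \sqrt{3}\right) - 42944} = \sqrt{-54954 + 2 i \sqrt{3}}$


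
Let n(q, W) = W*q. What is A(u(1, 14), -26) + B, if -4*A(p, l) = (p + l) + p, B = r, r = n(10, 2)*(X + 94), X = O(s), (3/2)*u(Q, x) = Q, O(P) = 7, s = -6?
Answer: 12157/6 ≈ 2026.2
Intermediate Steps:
u(Q, x) = 2*Q/3
X = 7
r = 2020 (r = (2*10)*(7 + 94) = 20*101 = 2020)
B = 2020
A(p, l) = -p/2 - l/4 (A(p, l) = -((p + l) + p)/4 = -((l + p) + p)/4 = -(l + 2*p)/4 = -p/2 - l/4)
A(u(1, 14), -26) + B = (-1/3 - 1/4*(-26)) + 2020 = (-1/2*2/3 + 13/2) + 2020 = (-1/3 + 13/2) + 2020 = 37/6 + 2020 = 12157/6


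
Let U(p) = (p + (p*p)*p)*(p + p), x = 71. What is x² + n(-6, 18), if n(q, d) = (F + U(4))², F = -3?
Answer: 297722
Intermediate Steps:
U(p) = 2*p*(p + p³) (U(p) = (p + p²*p)*(2*p) = (p + p³)*(2*p) = 2*p*(p + p³))
n(q, d) = 292681 (n(q, d) = (-3 + 2*4²*(1 + 4²))² = (-3 + 2*16*(1 + 16))² = (-3 + 2*16*17)² = (-3 + 544)² = 541² = 292681)
x² + n(-6, 18) = 71² + 292681 = 5041 + 292681 = 297722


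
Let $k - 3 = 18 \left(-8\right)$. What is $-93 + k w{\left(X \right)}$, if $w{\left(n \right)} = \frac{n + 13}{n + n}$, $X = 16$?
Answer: $- \frac{7065}{32} \approx -220.78$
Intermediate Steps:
$k = -141$ ($k = 3 + 18 \left(-8\right) = 3 - 144 = -141$)
$w{\left(n \right)} = \frac{13 + n}{2 n}$
$-93 + k w{\left(X \right)} = -93 - 141 \frac{13 + 16}{2 \cdot 16} = -93 - 141 \cdot \frac{1}{2} \cdot \frac{1}{16} \cdot 29 = -93 - \frac{4089}{32} = - \frac{7065}{32}$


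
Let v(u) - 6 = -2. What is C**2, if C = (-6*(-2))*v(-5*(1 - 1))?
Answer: 2304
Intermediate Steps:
v(u) = 4 (v(u) = 6 - 2 = 4)
C = 48 (C = -6*(-2)*4 = 12*4 = 48)
C**2 = 48**2 = 2304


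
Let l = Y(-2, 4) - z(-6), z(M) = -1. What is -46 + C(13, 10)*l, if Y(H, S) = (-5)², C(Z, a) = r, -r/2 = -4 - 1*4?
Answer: 370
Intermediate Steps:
r = 16 (r = -2*(-4 - 1*4) = -2*(-4 - 4) = -2*(-8) = 16)
C(Z, a) = 16
Y(H, S) = 25
l = 26 (l = 25 - 1*(-1) = 25 + 1 = 26)
-46 + C(13, 10)*l = -46 + 16*26 = -46 + 416 = 370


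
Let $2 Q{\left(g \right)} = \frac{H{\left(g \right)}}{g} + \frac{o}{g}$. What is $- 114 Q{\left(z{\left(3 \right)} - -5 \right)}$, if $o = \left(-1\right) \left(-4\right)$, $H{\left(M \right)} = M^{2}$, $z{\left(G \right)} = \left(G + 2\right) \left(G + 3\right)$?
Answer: $- \frac{70053}{35} \approx -2001.5$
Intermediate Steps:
$z{\left(G \right)} = \left(2 + G\right) \left(3 + G\right)$
$o = 4$
$Q{\left(g \right)} = \frac{g}{2} + \frac{2}{g}$ ($Q{\left(g \right)} = \frac{\frac{g^{2}}{g} + \frac{4}{g}}{2} = \frac{g + \frac{4}{g}}{2} = \frac{g}{2} + \frac{2}{g}$)
$- 114 Q{\left(z{\left(3 \right)} - -5 \right)} = - 114 \left(\frac{\left(6 + 3^{2} + 5 \cdot 3\right) - -5}{2} + \frac{2}{\left(6 + 3^{2} + 5 \cdot 3\right) - -5}\right) = - 114 \left(\frac{\left(6 + 9 + 15\right) + 5}{2} + \frac{2}{\left(6 + 9 + 15\right) + 5}\right) = - 114 \left(\frac{30 + 5}{2} + \frac{2}{30 + 5}\right) = - 114 \left(\frac{1}{2} \cdot 35 + \frac{2}{35}\right) = - 114 \left(\frac{35}{2} + 2 \cdot \frac{1}{35}\right) = - 114 \left(\frac{35}{2} + \frac{2}{35}\right) = \left(-114\right) \frac{1229}{70} = - \frac{70053}{35}$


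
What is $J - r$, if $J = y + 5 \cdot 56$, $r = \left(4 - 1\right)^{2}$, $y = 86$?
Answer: $357$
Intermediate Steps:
$r = 9$ ($r = 3^{2} = 9$)
$J = 366$ ($J = 86 + 5 \cdot 56 = 86 + 280 = 366$)
$J - r = 366 - 9 = 357$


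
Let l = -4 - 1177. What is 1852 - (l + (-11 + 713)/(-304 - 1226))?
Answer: 257844/85 ≈ 3033.5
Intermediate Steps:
l = -1181
1852 - (l + (-11 + 713)/(-304 - 1226)) = 1852 - (-1181 + (-11 + 713)/(-304 - 1226)) = 1852 - (-1181 + 702/(-1530)) = 1852 - (-1181 + 702*(-1/1530)) = 1852 - (-1181 - 39/85) = 1852 - 1*(-100424/85) = 1852 + 100424/85 = 257844/85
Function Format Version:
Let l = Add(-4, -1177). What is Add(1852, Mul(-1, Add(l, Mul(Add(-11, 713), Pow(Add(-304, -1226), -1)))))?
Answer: Rational(257844, 85) ≈ 3033.5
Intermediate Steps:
l = -1181
Add(1852, Mul(-1, Add(l, Mul(Add(-11, 713), Pow(Add(-304, -1226), -1))))) = Add(1852, Mul(-1, Add(-1181, Mul(Add(-11, 713), Pow(Add(-304, -1226), -1))))) = Add(1852, Mul(-1, Add(-1181, Mul(702, Pow(-1530, -1))))) = Add(1852, Mul(-1, Add(-1181, Mul(702, Rational(-1, 1530))))) = Add(1852, Mul(-1, Add(-1181, Rational(-39, 85)))) = Add(1852, Mul(-1, Rational(-100424, 85))) = Add(1852, Rational(100424, 85)) = Rational(257844, 85)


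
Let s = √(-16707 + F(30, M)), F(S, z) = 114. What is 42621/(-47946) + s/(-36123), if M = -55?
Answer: -14207/15982 - I*√16593/36123 ≈ -0.88894 - 0.003566*I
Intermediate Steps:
s = I*√16593 (s = √(-16707 + 114) = √(-16593) = I*√16593 ≈ 128.81*I)
42621/(-47946) + s/(-36123) = 42621/(-47946) + (I*√16593)/(-36123) = 42621*(-1/47946) + (I*√16593)*(-1/36123) = -14207/15982 - I*√16593/36123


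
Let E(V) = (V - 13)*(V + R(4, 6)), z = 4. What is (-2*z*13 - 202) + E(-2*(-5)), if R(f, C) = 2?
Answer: -342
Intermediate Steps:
E(V) = (-13 + V)*(2 + V) (E(V) = (V - 13)*(V + 2) = (-13 + V)*(2 + V))
(-2*z*13 - 202) + E(-2*(-5)) = (-2*4*13 - 202) + (-26 + (-2*(-5))² - (-22)*(-5)) = (-8*13 - 202) + (-26 + 10² - 11*10) = (-104 - 202) + (-26 + 100 - 110) = -306 - 36 = -342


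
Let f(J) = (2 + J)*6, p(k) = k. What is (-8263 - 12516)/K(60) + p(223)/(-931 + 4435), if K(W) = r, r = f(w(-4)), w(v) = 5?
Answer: -12133375/24528 ≈ -494.67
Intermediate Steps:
f(J) = 12 + 6*J
r = 42 (r = 12 + 6*5 = 12 + 30 = 42)
K(W) = 42
(-8263 - 12516)/K(60) + p(223)/(-931 + 4435) = (-8263 - 12516)/42 + 223/(-931 + 4435) = -20779*1/42 + 223/3504 = -20779/42 + 223*(1/3504) = -20779/42 + 223/3504 = -12133375/24528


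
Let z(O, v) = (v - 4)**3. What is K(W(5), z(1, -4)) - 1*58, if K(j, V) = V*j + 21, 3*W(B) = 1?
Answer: -623/3 ≈ -207.67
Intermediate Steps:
W(B) = 1/3 (W(B) = (1/3)*1 = 1/3)
z(O, v) = (-4 + v)**3
K(j, V) = 21 + V*j
K(W(5), z(1, -4)) - 1*58 = (21 + (-4 - 4)**3*(1/3)) - 1*58 = (21 + (-8)**3*(1/3)) - 58 = (21 - 512*1/3) - 58 = (21 - 512/3) - 58 = -449/3 - 58 = -623/3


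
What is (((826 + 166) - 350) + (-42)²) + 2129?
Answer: 4535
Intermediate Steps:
(((826 + 166) - 350) + (-42)²) + 2129 = ((992 - 350) + 1764) + 2129 = (642 + 1764) + 2129 = 2406 + 2129 = 4535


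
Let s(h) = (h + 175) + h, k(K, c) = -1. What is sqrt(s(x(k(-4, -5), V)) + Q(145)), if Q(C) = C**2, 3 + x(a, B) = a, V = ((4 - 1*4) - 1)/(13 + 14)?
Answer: 2*sqrt(5298) ≈ 145.57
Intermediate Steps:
V = -1/27 (V = ((4 - 4) - 1)/27 = (0 - 1)*(1/27) = -1*1/27 = -1/27 ≈ -0.037037)
x(a, B) = -3 + a
s(h) = 175 + 2*h (s(h) = (175 + h) + h = 175 + 2*h)
sqrt(s(x(k(-4, -5), V)) + Q(145)) = sqrt((175 + 2*(-3 - 1)) + 145**2) = sqrt((175 + 2*(-4)) + 21025) = sqrt((175 - 8) + 21025) = sqrt(167 + 21025) = sqrt(21192) = 2*sqrt(5298)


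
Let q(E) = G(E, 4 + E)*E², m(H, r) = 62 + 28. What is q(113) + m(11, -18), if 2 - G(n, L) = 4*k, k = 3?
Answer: -127600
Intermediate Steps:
G(n, L) = -10 (G(n, L) = 2 - 4*3 = 2 - 1*12 = 2 - 12 = -10)
m(H, r) = 90
q(E) = -10*E²
q(113) + m(11, -18) = -10*113² + 90 = -10*12769 + 90 = -127690 + 90 = -127600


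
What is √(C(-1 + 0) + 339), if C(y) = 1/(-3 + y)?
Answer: √1355/2 ≈ 18.405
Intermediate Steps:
√(C(-1 + 0) + 339) = √(1/(-3 + (-1 + 0)) + 339) = √(1/(-3 - 1) + 339) = √(1/(-4) + 339) = √(-¼ + 339) = √(1355/4) = √1355/2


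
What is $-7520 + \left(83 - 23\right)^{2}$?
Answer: $-3920$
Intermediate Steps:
$-7520 + \left(83 - 23\right)^{2} = -7520 + 60^{2} = -7520 + 3600 = -3920$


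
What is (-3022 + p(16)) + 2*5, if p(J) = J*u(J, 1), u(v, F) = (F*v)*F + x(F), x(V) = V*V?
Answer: -2740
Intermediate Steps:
x(V) = V²
u(v, F) = F² + v*F² (u(v, F) = (F*v)*F + F² = v*F² + F² = F² + v*F²)
p(J) = J*(1 + J) (p(J) = J*(1²*(1 + J)) = J*(1*(1 + J)) = J*(1 + J))
(-3022 + p(16)) + 2*5 = (-3022 + 16*(1 + 16)) + 2*5 = (-3022 + 16*17) + 10 = (-3022 + 272) + 10 = -2750 + 10 = -2740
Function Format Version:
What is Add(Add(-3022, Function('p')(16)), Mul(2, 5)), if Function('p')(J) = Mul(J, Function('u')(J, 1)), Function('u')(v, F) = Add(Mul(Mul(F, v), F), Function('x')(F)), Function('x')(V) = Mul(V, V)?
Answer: -2740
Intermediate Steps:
Function('x')(V) = Pow(V, 2)
Function('u')(v, F) = Add(Pow(F, 2), Mul(v, Pow(F, 2))) (Function('u')(v, F) = Add(Mul(Mul(F, v), F), Pow(F, 2)) = Add(Mul(v, Pow(F, 2)), Pow(F, 2)) = Add(Pow(F, 2), Mul(v, Pow(F, 2))))
Function('p')(J) = Mul(J, Add(1, J)) (Function('p')(J) = Mul(J, Mul(Pow(1, 2), Add(1, J))) = Mul(J, Mul(1, Add(1, J))) = Mul(J, Add(1, J)))
Add(Add(-3022, Function('p')(16)), Mul(2, 5)) = Add(Add(-3022, Mul(16, Add(1, 16))), Mul(2, 5)) = Add(Add(-3022, Mul(16, 17)), 10) = Add(Add(-3022, 272), 10) = Add(-2750, 10) = -2740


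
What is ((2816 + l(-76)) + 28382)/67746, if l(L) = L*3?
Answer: 15485/33873 ≈ 0.45715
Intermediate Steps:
l(L) = 3*L
((2816 + l(-76)) + 28382)/67746 = ((2816 + 3*(-76)) + 28382)/67746 = ((2816 - 228) + 28382)*(1/67746) = (2588 + 28382)*(1/67746) = 30970*(1/67746) = 15485/33873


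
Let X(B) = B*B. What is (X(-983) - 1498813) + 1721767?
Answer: 1189243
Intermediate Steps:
X(B) = B²
(X(-983) - 1498813) + 1721767 = ((-983)² - 1498813) + 1721767 = (966289 - 1498813) + 1721767 = -532524 + 1721767 = 1189243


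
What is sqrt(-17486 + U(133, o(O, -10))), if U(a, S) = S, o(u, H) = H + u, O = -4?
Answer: 50*I*sqrt(7) ≈ 132.29*I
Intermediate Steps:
sqrt(-17486 + U(133, o(O, -10))) = sqrt(-17486 + (-10 - 4)) = sqrt(-17486 - 14) = sqrt(-17500) = 50*I*sqrt(7)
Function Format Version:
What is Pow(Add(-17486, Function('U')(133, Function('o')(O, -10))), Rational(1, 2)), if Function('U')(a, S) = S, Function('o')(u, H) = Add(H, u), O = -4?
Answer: Mul(50, I, Pow(7, Rational(1, 2))) ≈ Mul(132.29, I)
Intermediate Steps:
Pow(Add(-17486, Function('U')(133, Function('o')(O, -10))), Rational(1, 2)) = Pow(Add(-17486, Add(-10, -4)), Rational(1, 2)) = Pow(Add(-17486, -14), Rational(1, 2)) = Pow(-17500, Rational(1, 2)) = Mul(50, I, Pow(7, Rational(1, 2)))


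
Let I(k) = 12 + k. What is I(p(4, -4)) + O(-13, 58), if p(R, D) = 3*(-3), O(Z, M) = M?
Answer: 61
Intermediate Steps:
p(R, D) = -9
I(p(4, -4)) + O(-13, 58) = (12 - 9) + 58 = 3 + 58 = 61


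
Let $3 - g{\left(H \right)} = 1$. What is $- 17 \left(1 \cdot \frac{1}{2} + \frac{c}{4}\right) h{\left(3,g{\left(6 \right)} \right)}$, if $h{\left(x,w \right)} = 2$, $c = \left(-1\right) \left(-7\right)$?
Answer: $- \frac{153}{2} \approx -76.5$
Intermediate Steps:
$g{\left(H \right)} = 2$ ($g{\left(H \right)} = 3 - 1 = 2$)
$c = 7$
$- 17 \left(1 \cdot \frac{1}{2} + \frac{c}{4}\right) h{\left(3,g{\left(6 \right)} \right)} = - 17 \left(1 \cdot \frac{1}{2} + \frac{7}{4}\right) 2 = - 17 \left(1 \cdot \frac{1}{2} + 7 \cdot \frac{1}{4}\right) 2 = - 17 \left(\frac{1}{2} + \frac{7}{4}\right) 2 = \left(-17\right) \frac{9}{4} \cdot 2 = \left(- \frac{153}{4}\right) 2 = - \frac{153}{2}$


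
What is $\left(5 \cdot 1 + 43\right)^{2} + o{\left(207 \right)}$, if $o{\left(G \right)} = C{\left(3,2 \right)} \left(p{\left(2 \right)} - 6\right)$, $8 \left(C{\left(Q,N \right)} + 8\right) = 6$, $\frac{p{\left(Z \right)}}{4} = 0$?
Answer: $\frac{4695}{2} \approx 2347.5$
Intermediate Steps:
$p{\left(Z \right)} = 0$ ($p{\left(Z \right)} = 4 \cdot 0 = 0$)
$C{\left(Q,N \right)} = - \frac{29}{4}$ ($C{\left(Q,N \right)} = -8 + \frac{1}{8} \cdot 6 = -8 + \frac{3}{4} = - \frac{29}{4}$)
$o{\left(G \right)} = \frac{87}{2}$ ($o{\left(G \right)} = - \frac{29 \left(0 - 6\right)}{4} = \left(- \frac{29}{4}\right) \left(-6\right) = \frac{87}{2}$)
$\left(5 \cdot 1 + 43\right)^{2} + o{\left(207 \right)} = \left(5 \cdot 1 + 43\right)^{2} + \frac{87}{2} = \left(5 + 43\right)^{2} + \frac{87}{2} = 48^{2} + \frac{87}{2} = 2304 + \frac{87}{2} = \frac{4695}{2}$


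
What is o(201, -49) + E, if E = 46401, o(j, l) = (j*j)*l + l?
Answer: -1933297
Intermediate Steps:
o(j, l) = l + l*j**2 (o(j, l) = j**2*l + l = l*j**2 + l = l + l*j**2)
o(201, -49) + E = -49*(1 + 201**2) + 46401 = -49*(1 + 40401) + 46401 = -49*40402 + 46401 = -1979698 + 46401 = -1933297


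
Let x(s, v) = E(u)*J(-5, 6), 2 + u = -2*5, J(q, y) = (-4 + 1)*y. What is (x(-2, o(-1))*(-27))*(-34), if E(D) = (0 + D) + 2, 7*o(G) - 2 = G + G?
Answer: 165240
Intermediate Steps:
J(q, y) = -3*y
o(G) = 2/7 + 2*G/7 (o(G) = 2/7 + (G + G)/7 = 2/7 + (2*G)/7 = 2/7 + 2*G/7)
u = -12 (u = -2 - 2*5 = -2 - 10 = -12)
E(D) = 2 + D (E(D) = D + 2 = 2 + D)
x(s, v) = 180 (x(s, v) = (2 - 12)*(-3*6) = -10*(-18) = 180)
(x(-2, o(-1))*(-27))*(-34) = (180*(-27))*(-34) = -4860*(-34) = 165240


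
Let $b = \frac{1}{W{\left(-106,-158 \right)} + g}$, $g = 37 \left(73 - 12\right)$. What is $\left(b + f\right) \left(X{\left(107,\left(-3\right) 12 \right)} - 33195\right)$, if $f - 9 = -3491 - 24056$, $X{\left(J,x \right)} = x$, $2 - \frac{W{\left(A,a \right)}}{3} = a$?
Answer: $\frac{2504670482655}{2737} \approx 9.1512 \cdot 10^{8}$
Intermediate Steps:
$W{\left(A,a \right)} = 6 - 3 a$
$f = -27538$ ($f = 9 - 27547 = -27538$)
$g = 2257$ ($g = 37 \cdot 61 = 2257$)
$b = \frac{1}{2737}$ ($b = \frac{1}{\left(6 - -474\right) + 2257} = \frac{1}{\left(6 + 474\right) + 2257} = \frac{1}{480 + 2257} = \frac{1}{2737} \approx 0.00036536$)
$\left(b + f\right) \left(X{\left(107,\left(-3\right) 12 \right)} - 33195\right) = \left(\frac{1}{2737} - 27538\right) \left(\left(-3\right) 12 - 33195\right) = - \frac{75371505 \left(-36 - 33195\right)}{2737} = \left(- \frac{75371505}{2737}\right) \left(-33231\right) = \frac{2504670482655}{2737}$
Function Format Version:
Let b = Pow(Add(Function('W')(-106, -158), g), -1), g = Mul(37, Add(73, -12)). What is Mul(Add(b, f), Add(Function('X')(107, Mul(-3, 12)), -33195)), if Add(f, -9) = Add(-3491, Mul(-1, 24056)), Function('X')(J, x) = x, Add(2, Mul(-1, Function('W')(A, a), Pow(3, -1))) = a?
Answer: Rational(2504670482655, 2737) ≈ 9.1512e+8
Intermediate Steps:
Function('W')(A, a) = Add(6, Mul(-3, a))
f = -27538 (f = Add(9, Add(-3491, Mul(-1, 24056))) = Add(9, Add(-3491, -24056)) = Add(9, -27547) = -27538)
g = 2257 (g = Mul(37, 61) = 2257)
b = Rational(1, 2737) (b = Pow(Add(Add(6, Mul(-3, -158)), 2257), -1) = Pow(Add(Add(6, 474), 2257), -1) = Pow(Add(480, 2257), -1) = Pow(2737, -1) = Rational(1, 2737) ≈ 0.00036536)
Mul(Add(b, f), Add(Function('X')(107, Mul(-3, 12)), -33195)) = Mul(Add(Rational(1, 2737), -27538), Add(Mul(-3, 12), -33195)) = Mul(Rational(-75371505, 2737), Add(-36, -33195)) = Mul(Rational(-75371505, 2737), -33231) = Rational(2504670482655, 2737)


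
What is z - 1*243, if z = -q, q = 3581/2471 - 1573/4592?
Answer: -395691035/1620976 ≈ -244.11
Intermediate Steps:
q = 1793867/1620976 (q = 3581*(1/2471) - 1573*1/4592 = 3581/2471 - 1573/4592 = 1793867/1620976 ≈ 1.1067)
z = -1793867/1620976 (z = -1*1793867/1620976 = -1793867/1620976 ≈ -1.1067)
z - 1*243 = -1793867/1620976 - 1*243 = -1793867/1620976 - 243 = -395691035/1620976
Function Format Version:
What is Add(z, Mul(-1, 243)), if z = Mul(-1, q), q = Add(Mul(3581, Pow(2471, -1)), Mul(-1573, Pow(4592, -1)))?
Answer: Rational(-395691035, 1620976) ≈ -244.11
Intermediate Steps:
q = Rational(1793867, 1620976) (q = Add(Mul(3581, Rational(1, 2471)), Mul(-1573, Rational(1, 4592))) = Add(Rational(3581, 2471), Rational(-1573, 4592)) = Rational(1793867, 1620976) ≈ 1.1067)
z = Rational(-1793867, 1620976) (z = Mul(-1, Rational(1793867, 1620976)) = Rational(-1793867, 1620976) ≈ -1.1067)
Add(z, Mul(-1, 243)) = Add(Rational(-1793867, 1620976), Mul(-1, 243)) = Add(Rational(-1793867, 1620976), -243) = Rational(-395691035, 1620976)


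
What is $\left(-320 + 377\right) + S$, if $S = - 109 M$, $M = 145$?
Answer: $-15748$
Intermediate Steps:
$S = -15805$ ($S = \left(-109\right) 145 = -15805$)
$\left(-320 + 377\right) + S = \left(-320 + 377\right) - 15805 = 57 - 15805 = -15748$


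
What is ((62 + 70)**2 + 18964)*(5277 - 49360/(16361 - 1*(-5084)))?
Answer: 823212310228/4289 ≈ 1.9194e+8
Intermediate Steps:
((62 + 70)**2 + 18964)*(5277 - 49360/(16361 - 1*(-5084))) = (132**2 + 18964)*(5277 - 49360/(16361 + 5084)) = (17424 + 18964)*(5277 - 49360/21445) = 36388*(5277 - 49360*1/21445) = 36388*(5277 - 9872/4289) = 36388*(22623181/4289) = 823212310228/4289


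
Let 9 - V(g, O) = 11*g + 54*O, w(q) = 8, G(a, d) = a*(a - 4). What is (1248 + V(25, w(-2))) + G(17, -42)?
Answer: 771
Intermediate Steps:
G(a, d) = a*(-4 + a)
V(g, O) = 9 - 54*O - 11*g (V(g, O) = 9 - (11*g + 54*O) = 9 + (-54*O - 11*g) = 9 - 54*O - 11*g)
(1248 + V(25, w(-2))) + G(17, -42) = (1248 + (9 - 54*8 - 11*25)) + 17*(-4 + 17) = (1248 + (9 - 432 - 275)) + 17*13 = (1248 - 698) + 221 = 550 + 221 = 771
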